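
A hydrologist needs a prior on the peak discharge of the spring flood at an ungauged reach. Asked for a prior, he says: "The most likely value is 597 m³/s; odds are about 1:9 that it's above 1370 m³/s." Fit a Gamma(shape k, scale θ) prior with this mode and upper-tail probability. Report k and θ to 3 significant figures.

Gamma(k,θ) with k>1 has mode (k−1)θ, so θ = 597/(k−1).
Need P(X < 1370) = 0.9 with θ tied to k this way. Start at k = 2, θ = 597: P(X<1370) ≈ 0.668.
Too low — raise k to concentrate. Iterating converges to k ≈ 3.79.
Then θ = 597/(3.79−1) ≈ 214.

k ≈ 3.79, θ ≈ 214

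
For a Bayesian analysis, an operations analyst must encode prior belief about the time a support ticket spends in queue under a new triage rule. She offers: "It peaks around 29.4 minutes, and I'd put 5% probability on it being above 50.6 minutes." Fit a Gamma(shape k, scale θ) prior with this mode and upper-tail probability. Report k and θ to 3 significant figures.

Gamma(k,θ) with k>1 has mode (k−1)θ, so θ = 29.4/(k−1).
Need P(X < 50.6) = 0.95 with θ tied to k this way. Start at k = 2, θ = 29.4: P(X<50.6) ≈ 0.513.
Too low — raise k to concentrate. Iterating converges to k ≈ 10.5.
Then θ = 29.4/(10.5−1) ≈ 3.11.

k ≈ 10.5, θ ≈ 3.11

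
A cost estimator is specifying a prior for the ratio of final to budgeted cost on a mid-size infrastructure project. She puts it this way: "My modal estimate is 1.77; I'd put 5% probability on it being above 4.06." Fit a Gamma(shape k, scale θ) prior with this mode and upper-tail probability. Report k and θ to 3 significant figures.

Gamma(k,θ) with k>1 has mode (k−1)θ, so θ = 1.77/(k−1).
Need P(X < 4.06) = 0.95 with θ tied to k this way. Start at k = 2, θ = 1.77: P(X<4.06) ≈ 0.668.
Too low — raise k to concentrate. Iterating converges to k ≈ 4.98.
Then θ = 1.77/(4.98−1) ≈ 0.445.

k ≈ 4.98, θ ≈ 0.445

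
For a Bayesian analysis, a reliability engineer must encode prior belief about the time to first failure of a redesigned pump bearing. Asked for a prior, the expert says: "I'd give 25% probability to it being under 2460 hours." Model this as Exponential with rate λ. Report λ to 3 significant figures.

P(T < 2460.0) = 1 − e^(−λ·2460.0) = 0.25, so λ = −ln(1−0.25)/2460.0 = −ln(0.75)/2460.0 = 0.000117.

λ ≈ 0.000117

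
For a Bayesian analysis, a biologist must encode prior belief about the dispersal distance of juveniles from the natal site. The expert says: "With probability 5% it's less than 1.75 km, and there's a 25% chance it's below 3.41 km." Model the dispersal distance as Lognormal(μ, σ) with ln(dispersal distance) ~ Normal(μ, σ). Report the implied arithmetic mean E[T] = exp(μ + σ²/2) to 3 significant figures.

If T ~ Lognormal(μ,σ) then ln T ~ Normal(μ,σ), so the p-quantile of ln T is μ + z_p·σ.
ln(1.75) = 0.5596 and ln(3.41) = 1.227; z_{0.05} = -1.645, z_{0.25} = -0.6745.
σ = (1.227 − 0.5596)/(-0.6745 − (-1.645)) = 0.687.
μ = 0.5596 − (-1.645)·0.687 = 1.690.
E[T] = exp(μ + σ²/2) = exp(1.690 + 0.2363) = 6.87 km.

E[T] ≈ 6.87 km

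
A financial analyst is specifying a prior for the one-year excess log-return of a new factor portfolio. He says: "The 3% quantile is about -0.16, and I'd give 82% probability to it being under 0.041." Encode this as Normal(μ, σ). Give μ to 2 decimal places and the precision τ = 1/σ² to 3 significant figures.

μ = -0.02, τ = 194

For Normal(μ,σ), the p-quantile is μ + z_p·σ. Here z_{0.03} = -1.881, z_{0.82} = 0.9154.
So -0.16 = μ − 1.881σ and 0.041 = μ + 0.9154σ.
Subtracting: σ = (0.041 − -0.16)/(0.9154 − (-1.881)) = 0.07.
Then μ = -0.16 − (-1.881)·0.07 = -0.02.
Precision τ = 1/σ² = 1/0.07188² = 194.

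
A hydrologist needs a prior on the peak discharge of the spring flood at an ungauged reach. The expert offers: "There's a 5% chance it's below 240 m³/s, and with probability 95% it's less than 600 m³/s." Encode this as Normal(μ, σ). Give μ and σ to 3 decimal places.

The p-quantile of Normal(μ,σ) is μ + z_p·σ, with z_{0.05} = -1.645 and z_{0.95} = 1.645.
Eliminate σ: μ = (z₂·x₁ − z₁·x₂)/(z₂ − z₁) = (1.645·240 − (-1.645)·600)/3.29 = 420.000.
Then σ = (x₂ − x₁)/(z₂ − z₁) = (600 − 240)/3.29 = 109.432.

μ = 420.000, σ = 109.432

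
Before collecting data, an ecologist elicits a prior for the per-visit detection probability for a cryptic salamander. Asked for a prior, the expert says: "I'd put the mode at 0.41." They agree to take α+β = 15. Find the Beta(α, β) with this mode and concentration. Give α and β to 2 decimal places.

α = 6.33, β = 8.67

For α,β > 1 the Beta mode is (α−1)/(α+β−2). With α+β = 15, the mode is (α−1)/13.
Set (α−1)/13 = 0.41 → α = 1 + 0.41·13 = 6.33.
β = 15 − α = 8.67.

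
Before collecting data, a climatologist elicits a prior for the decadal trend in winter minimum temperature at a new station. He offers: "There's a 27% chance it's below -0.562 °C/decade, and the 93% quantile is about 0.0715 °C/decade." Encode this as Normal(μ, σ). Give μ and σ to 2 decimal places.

For Normal(μ,σ), the p-quantile is μ + z_p·σ. Here z_{0.27} = -0.6128, z_{0.93} = 1.476.
So -0.562 = μ − 0.6128σ and 0.0715 = μ + 1.476σ.
Subtracting: σ = (0.0715 − -0.562)/(1.476 − (-0.6128)) = 0.30.
Then μ = -0.562 − (-0.6128)·0.30 = -0.38.

μ = -0.38, σ = 0.30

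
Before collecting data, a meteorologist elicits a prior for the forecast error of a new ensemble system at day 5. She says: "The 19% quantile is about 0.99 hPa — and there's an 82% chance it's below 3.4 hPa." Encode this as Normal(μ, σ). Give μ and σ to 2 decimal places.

μ = 2.17, σ = 1.34

For Normal(μ,σ), the p-quantile is μ + z_p·σ. Here z_{0.19} = -0.8779, z_{0.82} = 0.9154.
So 0.99 = μ − 0.8779σ and 3.4 = μ + 0.9154σ.
Subtracting: σ = (3.4 − 0.99)/(0.9154 − (-0.8779)) = 1.34.
Then μ = 0.99 − (-0.8779)·1.34 = 2.17.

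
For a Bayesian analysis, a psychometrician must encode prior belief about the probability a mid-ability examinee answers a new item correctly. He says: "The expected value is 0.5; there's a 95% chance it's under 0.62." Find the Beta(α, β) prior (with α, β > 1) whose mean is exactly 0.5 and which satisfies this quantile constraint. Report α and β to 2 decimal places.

With mean 0.5 fixed, write α = 0.5s, β = 0.5s where s = α+β.
Need P(θ < 0.62) = 0.95 under Beta(0.5s, 0.5s). Normal approximation: (q−m)/√(m(1−m)/s) ≈ z_{0.95} = 1.64, so s ≈ 0.5·0.5·(1.64)²/(0.62−0.5)² = 47.0.
At s = 47.0: P(θ<0.62) ≈ 0.952. Adjusting to match 0.95 gives s ≈ 46.10.
So α = 0.5·46.10 ≈ 23.05, β = 0.5·46.10 ≈ 23.05.

α ≈ 23.05, β ≈ 23.05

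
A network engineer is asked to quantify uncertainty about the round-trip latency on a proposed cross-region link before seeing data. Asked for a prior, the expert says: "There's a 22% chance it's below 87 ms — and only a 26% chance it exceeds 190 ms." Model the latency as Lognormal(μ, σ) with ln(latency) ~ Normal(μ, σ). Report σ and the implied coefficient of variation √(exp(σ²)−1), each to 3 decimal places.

σ ≈ 0.552, CV ≈ 0.597

If T ~ Lognormal(μ,σ) then ln T ~ Normal(μ,σ), so the p-quantile of ln T is μ + z_p·σ.
ln(87) = 4.466 and ln(190) = 5.247; z_{0.22} = -0.7722, z_{0.74} = 0.6433.
σ = (5.247 − 4.466)/(0.6433 − (-0.7722)) = 0.552.
μ = 4.466 − (-0.7722)·0.552 = 4.892.
CV = √(exp(σ²)−1) = √(exp(0.3045)−1) = 0.597.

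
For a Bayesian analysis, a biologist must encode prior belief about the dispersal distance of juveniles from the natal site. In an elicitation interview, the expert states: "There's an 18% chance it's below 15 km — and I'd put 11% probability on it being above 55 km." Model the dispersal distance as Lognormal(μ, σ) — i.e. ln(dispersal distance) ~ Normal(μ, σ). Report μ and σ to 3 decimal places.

μ ≈ 3.263, σ ≈ 0.607

If T ~ Lognormal(μ,σ) then ln T ~ Normal(μ,σ), so the p-quantile of ln T is μ + z_p·σ.
ln(15) = 2.708 and ln(55) = 4.007; z_{0.18} = -0.9154, z_{0.89} = 1.227.
σ = (4.007 − 2.708)/(1.227 − (-0.9154)) = 0.607.
μ = 2.708 − (-0.9154)·0.607 = 3.263.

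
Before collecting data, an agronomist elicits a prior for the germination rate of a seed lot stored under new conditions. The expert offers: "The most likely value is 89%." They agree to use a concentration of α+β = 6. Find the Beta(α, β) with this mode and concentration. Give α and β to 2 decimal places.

α = 4.56, β = 1.44

For α,β > 1 the Beta mode is (α−1)/(α+β−2). With α+β = 6, the mode is (α−1)/4.
Set (α−1)/4 = 0.89 → α = 1 + 0.89·4 = 4.56.
β = 6 − α = 1.44.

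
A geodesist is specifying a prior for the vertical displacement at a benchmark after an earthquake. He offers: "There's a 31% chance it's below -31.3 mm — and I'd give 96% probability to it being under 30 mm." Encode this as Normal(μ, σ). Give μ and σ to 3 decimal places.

μ = -17.770, σ = 27.286

The p-quantile of Normal(μ,σ) is μ + z_p·σ, with z_{0.31} = -0.4959 and z_{0.96} = 1.751.
Eliminate σ: μ = (z₂·x₁ − z₁·x₂)/(z₂ − z₁) = (1.751·-31.3 − (-0.4959)·30)/2.247 = -17.770.
Then σ = (x₂ − x₁)/(z₂ − z₁) = (30 − -31.3)/2.247 = 27.286.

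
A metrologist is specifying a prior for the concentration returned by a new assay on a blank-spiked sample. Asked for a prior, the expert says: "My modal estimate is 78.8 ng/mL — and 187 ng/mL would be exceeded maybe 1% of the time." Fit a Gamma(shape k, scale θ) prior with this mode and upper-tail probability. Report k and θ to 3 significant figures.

Gamma(k,θ) with k>1 has mode (k−1)θ, so θ = 78.8/(k−1).
Need P(X < 187) = 0.99 with θ tied to k this way. Start at k = 2, θ = 78.8: P(X<187) ≈ 0.686.
Too low — raise k to concentrate. Iterating converges to k ≈ 7.36.
Then θ = 78.8/(7.36−1) ≈ 12.4.

k ≈ 7.36, θ ≈ 12.4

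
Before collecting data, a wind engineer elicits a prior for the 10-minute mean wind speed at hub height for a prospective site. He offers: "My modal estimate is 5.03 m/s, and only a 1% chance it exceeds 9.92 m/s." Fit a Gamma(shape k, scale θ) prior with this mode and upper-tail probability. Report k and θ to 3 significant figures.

Gamma(k,θ) with k>1 has mode (k−1)θ, so θ = 5.03/(k−1).
Need P(X < 9.92) = 0.99 with θ tied to k this way. Start at k = 2, θ = 5.03: P(X<9.92) ≈ 0.586.
Too low — raise k to concentrate. Iterating converges to k ≈ 11.7.
Then θ = 5.03/(11.7−1) ≈ 0.471.

k ≈ 11.7, θ ≈ 0.471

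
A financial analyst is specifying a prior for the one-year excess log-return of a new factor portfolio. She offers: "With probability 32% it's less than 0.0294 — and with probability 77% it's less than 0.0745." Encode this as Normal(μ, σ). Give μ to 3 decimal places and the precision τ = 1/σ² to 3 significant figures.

μ = 0.047, τ = 716

For Normal(μ,σ), the p-quantile is μ + z_p·σ. Here z_{0.32} = -0.4677, z_{0.77} = 0.7388.
So 0.0294 = μ − 0.4677σ and 0.0745 = μ + 0.7388σ.
Subtracting: σ = (0.0745 − 0.0294)/(0.7388 − (-0.4677)) = 0.037.
Then μ = 0.0294 − (-0.4677)·0.037 = 0.047.
Precision τ = 1/σ² = 1/0.03738² = 716.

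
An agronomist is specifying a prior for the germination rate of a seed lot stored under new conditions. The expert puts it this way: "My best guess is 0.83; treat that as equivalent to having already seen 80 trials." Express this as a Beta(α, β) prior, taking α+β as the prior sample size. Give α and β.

Under the effective-sample-size interpretation, Beta(α, β) has prior mean α/(α+β) and prior sample size α+β.
So α+β = 80 and α/(α+β) = 0.83, giving α = 0.83·80 = 66.4 and β = 80 − 66.4 = 13.6.

α = 66.4, β = 13.6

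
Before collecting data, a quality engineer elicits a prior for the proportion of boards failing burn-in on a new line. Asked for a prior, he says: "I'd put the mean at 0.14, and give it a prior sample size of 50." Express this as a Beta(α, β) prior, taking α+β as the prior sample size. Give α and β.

α = 7, β = 43

Under the effective-sample-size interpretation, Beta(α, β) has prior mean α/(α+β) and prior sample size α+β.
So α+β = 50 and α/(α+β) = 0.14, giving α = 0.14·50 = 7 and β = 50 − 7 = 43.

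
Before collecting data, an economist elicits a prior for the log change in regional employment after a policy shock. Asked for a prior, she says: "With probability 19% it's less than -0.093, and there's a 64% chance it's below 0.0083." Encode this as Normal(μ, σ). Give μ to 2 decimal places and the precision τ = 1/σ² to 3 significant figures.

μ = -0.02, τ = 149

For Normal(μ,σ), the p-quantile is μ + z_p·σ. Here z_{0.19} = -0.8779, z_{0.64} = 0.3585.
So -0.093 = μ − 0.8779σ and 0.0083 = μ + 0.3585σ.
Subtracting: σ = (0.0083 − -0.093)/(0.3585 − (-0.8779)) = 0.08.
Then μ = -0.093 − (-0.8779)·0.08 = -0.02.
Precision τ = 1/σ² = 1/0.08193² = 149.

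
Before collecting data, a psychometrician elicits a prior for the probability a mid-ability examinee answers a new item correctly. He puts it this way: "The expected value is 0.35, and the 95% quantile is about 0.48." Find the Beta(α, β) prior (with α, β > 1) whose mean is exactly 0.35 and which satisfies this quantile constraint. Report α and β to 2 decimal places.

With mean 0.35 fixed, write α = 0.35s, β = 0.65s where s = α+β.
Need P(θ < 0.48) = 0.95 under Beta(0.35s, 0.65s). Normal approximation: (q−m)/√(m(1−m)/s) ≈ z_{0.95} = 1.64, so s ≈ 0.35·0.65·(1.64)²/(0.48−0.35)² = 36.4.
At s = 36.4: P(θ<0.48) ≈ 0.946. Adjusting to match 0.95 gives s ≈ 38.13.
So α = 0.35·38.13 ≈ 13.34, β = 0.65·38.13 ≈ 24.78.

α ≈ 13.34, β ≈ 24.78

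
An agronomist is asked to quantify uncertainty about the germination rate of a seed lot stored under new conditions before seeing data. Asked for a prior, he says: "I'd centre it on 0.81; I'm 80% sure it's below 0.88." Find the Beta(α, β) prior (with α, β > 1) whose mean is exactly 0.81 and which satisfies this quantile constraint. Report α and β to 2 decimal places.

With mean 0.81 fixed, write α = 0.81s, β = 0.19s where s = α+β.
Need P(θ < 0.88) = 0.8 under Beta(0.81s, 0.19s). Normal approximation: (q−m)/√(m(1−m)/s) ≈ z_{0.8} = 0.842, so s ≈ 0.81·0.19·(0.842)²/(0.88−0.81)² = 22.2.
At s = 22.2: P(θ<0.88) ≈ 0.794. Adjusting to match 0.8 gives s ≈ 23.08.
So α = 0.81·23.08 ≈ 18.69, β = 0.19·23.08 ≈ 4.39.

α ≈ 18.69, β ≈ 4.39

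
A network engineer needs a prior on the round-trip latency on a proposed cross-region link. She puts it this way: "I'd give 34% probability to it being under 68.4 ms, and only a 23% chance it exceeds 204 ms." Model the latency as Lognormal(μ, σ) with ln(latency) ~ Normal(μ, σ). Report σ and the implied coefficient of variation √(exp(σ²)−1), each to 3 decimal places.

If T ~ Lognormal(μ,σ) then ln T ~ Normal(μ,σ), so the p-quantile of ln T is μ + z_p·σ.
ln(68.4) = 4.225 and ln(204) = 5.318; z_{0.34} = -0.4125, z_{0.77} = 0.7388.
σ = (5.318 − 4.225)/(0.7388 − (-0.4125)) = 0.949.
μ = 4.225 − (-0.4125)·0.949 = 4.617.
CV = √(exp(σ²)−1) = √(exp(0.9009)−1) = 1.209.

σ ≈ 0.949, CV ≈ 1.209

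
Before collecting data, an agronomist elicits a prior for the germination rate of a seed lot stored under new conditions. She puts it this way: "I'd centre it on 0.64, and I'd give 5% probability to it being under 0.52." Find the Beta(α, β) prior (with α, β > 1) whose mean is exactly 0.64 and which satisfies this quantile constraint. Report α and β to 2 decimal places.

α ≈ 28.82, β ≈ 16.21

With mean 0.64 fixed, write α = 0.64s, β = 0.36s where s = α+β.
Need P(θ < 0.52) = 0.05 under Beta(0.64s, 0.36s). Normal approximation: (q−m)/√(m(1−m)/s) ≈ z_{0.05} = -1.64, so s ≈ 0.64·0.36·(-1.64)²/(0.52−0.64)² = 43.3.
At s = 43.3: P(θ<0.52) ≈ 0.053. Adjusting to match 0.05 gives s ≈ 45.03.
So α = 0.64·45.03 ≈ 28.82, β = 0.36·45.03 ≈ 16.21.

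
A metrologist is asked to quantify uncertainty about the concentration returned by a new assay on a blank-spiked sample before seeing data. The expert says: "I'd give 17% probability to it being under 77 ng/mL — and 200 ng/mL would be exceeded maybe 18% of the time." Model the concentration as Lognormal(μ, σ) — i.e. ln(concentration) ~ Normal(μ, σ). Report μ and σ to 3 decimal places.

μ ≈ 4.831, σ ≈ 0.511

If T ~ Lognormal(μ,σ) then ln T ~ Normal(μ,σ), so the p-quantile of ln T is μ + z_p·σ.
ln(77) = 4.344 and ln(200) = 5.298; z_{0.17} = -0.9542, z_{0.82} = 0.9154.
σ = (5.298 − 4.344)/(0.9154 − (-0.9542)) = 0.511.
μ = 4.344 − (-0.9542)·0.511 = 4.831.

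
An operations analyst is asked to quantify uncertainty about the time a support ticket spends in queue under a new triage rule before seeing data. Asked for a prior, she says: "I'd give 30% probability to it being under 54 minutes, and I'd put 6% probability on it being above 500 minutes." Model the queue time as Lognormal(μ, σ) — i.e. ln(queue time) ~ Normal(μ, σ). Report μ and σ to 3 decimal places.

μ ≈ 4.550, σ ≈ 1.070

If T ~ Lognormal(μ,σ) then ln T ~ Normal(μ,σ), so the p-quantile of ln T is μ + z_p·σ.
ln(54) = 3.989 and ln(500) = 6.215; z_{0.3} = -0.5244, z_{0.94} = 1.555.
σ = (6.215 − 3.989)/(1.555 − (-0.5244)) = 1.070.
μ = 3.989 − (-0.5244)·1.070 = 4.550.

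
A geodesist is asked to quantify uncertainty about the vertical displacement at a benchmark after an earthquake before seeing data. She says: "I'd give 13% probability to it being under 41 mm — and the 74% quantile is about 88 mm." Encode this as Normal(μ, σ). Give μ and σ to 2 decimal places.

The p-quantile of Normal(μ,σ) is μ + z_p·σ, with z_{0.13} = -1.126 and z_{0.74} = 0.6433.
Eliminate σ: μ = (z₂·x₁ − z₁·x₂)/(z₂ − z₁) = (0.6433·41 − (-1.126)·88)/1.77 = 70.91.
Then σ = (x₂ − x₁)/(z₂ − z₁) = (88 − 41)/1.77 = 26.56.

μ = 70.91, σ = 26.56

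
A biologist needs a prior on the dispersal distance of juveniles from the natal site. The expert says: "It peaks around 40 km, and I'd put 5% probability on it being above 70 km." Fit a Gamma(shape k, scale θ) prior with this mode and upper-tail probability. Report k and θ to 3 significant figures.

k ≈ 9.91, θ ≈ 4.49

Gamma(k,θ) with k>1 has mode (k−1)θ, so θ = 40/(k−1).
Need P(X < 70) = 0.95 with θ tied to k this way. Start at k = 2, θ = 40: P(X<70) ≈ 0.522.
Too low — raise k to concentrate. Iterating converges to k ≈ 9.91.
Then θ = 40/(9.91−1) ≈ 4.49.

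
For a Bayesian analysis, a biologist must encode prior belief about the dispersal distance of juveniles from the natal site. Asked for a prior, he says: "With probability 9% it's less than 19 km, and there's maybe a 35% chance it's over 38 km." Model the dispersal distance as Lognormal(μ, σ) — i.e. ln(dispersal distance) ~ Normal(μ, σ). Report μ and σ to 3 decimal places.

If T ~ Lognormal(μ,σ) then ln T ~ Normal(μ,σ), so the p-quantile of ln T is μ + z_p·σ.
ln(19) = 2.944 and ln(38) = 3.638; z_{0.09} = -1.341, z_{0.65} = 0.3853.
σ = (3.638 − 2.944)/(0.3853 − (-1.341)) = 0.402.
μ = 2.944 − (-1.341)·0.402 = 3.483.

μ ≈ 3.483, σ ≈ 0.402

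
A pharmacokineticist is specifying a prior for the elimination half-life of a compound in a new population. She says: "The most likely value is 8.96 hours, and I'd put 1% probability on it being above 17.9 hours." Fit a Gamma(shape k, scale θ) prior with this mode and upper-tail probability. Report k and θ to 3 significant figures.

Gamma(k,θ) with k>1 has mode (k−1)θ, so θ = 8.96/(k−1).
Need P(X < 17.9) = 0.99 with θ tied to k this way. Start at k = 2, θ = 8.96: P(X<17.9) ≈ 0.593.
Too low — raise k to concentrate. Iterating converges to k ≈ 11.3.
Then θ = 8.96/(11.3−1) ≈ 0.873.

k ≈ 11.3, θ ≈ 0.873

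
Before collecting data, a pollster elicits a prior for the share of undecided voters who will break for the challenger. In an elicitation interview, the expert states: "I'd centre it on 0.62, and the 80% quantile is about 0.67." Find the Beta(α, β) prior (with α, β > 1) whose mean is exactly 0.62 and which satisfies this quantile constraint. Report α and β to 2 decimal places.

With mean 0.62 fixed, write α = 0.62s, β = 0.38s where s = α+β.
Need P(θ < 0.67) = 0.8 under Beta(0.62s, 0.38s). Normal approximation: (q−m)/√(m(1−m)/s) ≈ z_{0.8} = 0.842, so s ≈ 0.62·0.38·(0.842)²/(0.67−0.62)² = 66.8.
At s = 66.8: P(θ<0.67) ≈ 0.798. Adjusting to match 0.8 gives s ≈ 67.72.
So α = 0.62·67.72 ≈ 41.99, β = 0.38·67.72 ≈ 25.73.

α ≈ 41.99, β ≈ 25.73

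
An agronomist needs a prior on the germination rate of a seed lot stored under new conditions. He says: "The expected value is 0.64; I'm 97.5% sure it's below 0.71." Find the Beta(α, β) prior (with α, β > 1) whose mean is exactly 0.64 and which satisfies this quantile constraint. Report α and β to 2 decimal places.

With mean 0.64 fixed, write α = 0.64s, β = 0.36s where s = α+β.
Need P(θ < 0.71) = 0.975 under Beta(0.64s, 0.36s). Normal approximation: (q−m)/√(m(1−m)/s) ≈ z_{0.975} = 1.96, so s ≈ 0.64·0.36·(1.96)²/(0.71−0.64)² = 180.6.
At s = 180.6: P(θ<0.71) ≈ 0.978. Adjusting to match 0.975 gives s ≈ 171.41.
So α = 0.64·171.41 ≈ 109.70, β = 0.36·171.41 ≈ 61.71.

α ≈ 109.70, β ≈ 61.71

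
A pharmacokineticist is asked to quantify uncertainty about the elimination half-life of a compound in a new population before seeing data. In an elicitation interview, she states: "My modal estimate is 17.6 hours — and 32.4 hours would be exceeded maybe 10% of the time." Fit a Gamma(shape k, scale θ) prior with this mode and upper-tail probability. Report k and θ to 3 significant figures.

k ≈ 6.12, θ ≈ 3.44

Gamma(k,θ) with k>1 has mode (k−1)θ, so θ = 17.6/(k−1).
Need P(X < 32.4) = 0.9 with θ tied to k this way. Start at k = 2, θ = 17.6: P(X<32.4) ≈ 0.549.
Too low — raise k to concentrate. Iterating converges to k ≈ 6.12.
Then θ = 17.6/(6.12−1) ≈ 3.44.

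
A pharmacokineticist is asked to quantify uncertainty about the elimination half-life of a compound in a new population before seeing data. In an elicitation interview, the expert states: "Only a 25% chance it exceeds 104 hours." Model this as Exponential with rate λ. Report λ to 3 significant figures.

λ ≈ 0.0133

P(T > 104.0) = e^(−λ·104.0) = 0.25, so λ = −ln(0.25)/104.0 = 0.0133.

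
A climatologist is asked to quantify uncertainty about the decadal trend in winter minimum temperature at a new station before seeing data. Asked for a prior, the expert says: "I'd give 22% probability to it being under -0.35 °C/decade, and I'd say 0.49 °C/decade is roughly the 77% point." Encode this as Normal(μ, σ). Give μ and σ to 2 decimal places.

μ = 0.08, σ = 0.56

For Normal(μ,σ), the p-quantile is μ + z_p·σ. Here z_{0.22} = -0.7722, z_{0.77} = 0.7388.
So -0.35 = μ − 0.7722σ and 0.49 = μ + 0.7388σ.
Subtracting: σ = (0.49 − -0.35)/(0.7388 − (-0.7722)) = 0.56.
Then μ = -0.35 − (-0.7722)·0.56 = 0.08.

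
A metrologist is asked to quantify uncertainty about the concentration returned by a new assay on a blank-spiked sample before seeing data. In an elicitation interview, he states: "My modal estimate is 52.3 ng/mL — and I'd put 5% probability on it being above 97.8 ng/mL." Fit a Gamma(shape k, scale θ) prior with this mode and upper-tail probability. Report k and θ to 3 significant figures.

k ≈ 8.1, θ ≈ 7.36

Gamma(k,θ) with k>1 has mode (k−1)θ, so θ = 52.3/(k−1).
Need P(X < 97.8) = 0.95 with θ tied to k this way. Start at k = 2, θ = 52.3: P(X<97.8) ≈ 0.558.
Too low — raise k to concentrate. Iterating converges to k ≈ 8.1.
Then θ = 52.3/(8.1−1) ≈ 7.36.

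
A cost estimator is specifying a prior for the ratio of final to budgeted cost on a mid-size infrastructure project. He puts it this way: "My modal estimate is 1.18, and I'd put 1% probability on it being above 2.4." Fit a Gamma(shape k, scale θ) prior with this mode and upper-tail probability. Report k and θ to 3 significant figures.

k ≈ 10.7, θ ≈ 0.121

Gamma(k,θ) with k>1 has mode (k−1)θ, so θ = 1.18/(k−1).
Need P(X < 2.4) = 0.99 with θ tied to k this way. Start at k = 2, θ = 1.18: P(X<2.4) ≈ 0.603.
Too low — raise k to concentrate. Iterating converges to k ≈ 10.7.
Then θ = 1.18/(10.7−1) ≈ 0.121.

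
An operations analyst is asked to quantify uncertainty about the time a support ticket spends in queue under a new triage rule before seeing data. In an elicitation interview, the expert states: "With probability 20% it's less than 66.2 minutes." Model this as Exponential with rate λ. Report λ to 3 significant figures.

λ ≈ 0.00337

P(T < 66.2) = 1 − e^(−λ·66.2) = 0.2, so λ = −ln(1−0.2)/66.2 = −ln(0.8)/66.2 = 0.00337.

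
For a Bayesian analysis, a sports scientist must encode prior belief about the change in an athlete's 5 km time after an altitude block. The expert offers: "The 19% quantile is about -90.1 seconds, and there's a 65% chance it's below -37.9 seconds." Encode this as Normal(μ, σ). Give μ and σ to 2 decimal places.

For Normal(μ,σ), the p-quantile is μ + z_p·σ. Here z_{0.19} = -0.8779, z_{0.65} = 0.3853.
So -90.1 = μ − 0.8779σ and -37.9 = μ + 0.3853σ.
Subtracting: σ = (-37.9 − -90.1)/(0.3853 − (-0.8779)) = 41.32.
Then μ = -90.1 − (-0.8779)·41.32 = -53.82.

μ = -53.82, σ = 41.32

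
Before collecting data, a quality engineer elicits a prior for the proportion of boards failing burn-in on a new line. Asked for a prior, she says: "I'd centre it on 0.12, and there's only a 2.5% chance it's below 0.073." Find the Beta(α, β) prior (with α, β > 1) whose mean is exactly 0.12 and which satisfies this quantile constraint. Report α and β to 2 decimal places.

With mean 0.12 fixed, write α = 0.12s, β = 0.88s where s = α+β.
Need P(θ < 0.073) = 0.025 under Beta(0.12s, 0.88s). Normal approximation: (q−m)/√(m(1−m)/s) ≈ z_{0.025} = -1.96, so s ≈ 0.12·0.88·(-1.96)²/(0.073−0.12)² = 183.6.
At s = 183.6: P(θ<0.073) ≈ 0.014. Adjusting to match 0.025 gives s ≈ 148.61.
So α = 0.12·148.61 ≈ 17.83, β = 0.88·148.61 ≈ 130.78.

α ≈ 17.83, β ≈ 130.78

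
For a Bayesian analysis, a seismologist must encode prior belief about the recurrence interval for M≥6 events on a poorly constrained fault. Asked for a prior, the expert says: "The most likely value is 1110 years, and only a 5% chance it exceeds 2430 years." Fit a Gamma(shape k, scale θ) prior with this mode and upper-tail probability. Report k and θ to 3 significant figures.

k ≈ 5.48, θ ≈ 248

Gamma(k,θ) with k>1 has mode (k−1)θ, so θ = 1110/(k−1).
Need P(X < 2430) = 0.95 with θ tied to k this way. Start at k = 2, θ = 1110: P(X<2430) ≈ 0.643.
Too low — raise k to concentrate. Iterating converges to k ≈ 5.48.
Then θ = 1110/(5.48−1) ≈ 248.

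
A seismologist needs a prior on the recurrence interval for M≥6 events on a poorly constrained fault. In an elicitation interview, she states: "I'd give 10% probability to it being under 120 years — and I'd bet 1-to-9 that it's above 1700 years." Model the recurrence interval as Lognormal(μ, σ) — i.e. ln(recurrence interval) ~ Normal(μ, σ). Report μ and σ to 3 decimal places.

If T ~ Lognormal(μ,σ) then ln T ~ Normal(μ,σ), so the p-quantile of ln T is μ + z_p·σ.
ln(120) = 4.787 and ln(1700) = 7.438; z_{0.1} = -1.282, z_{0.9} = 1.282.
σ = (7.438 − 4.787)/(1.282 − (-1.282)) = 1.034.
μ = 4.787 − (-1.282)·1.034 = 6.113.

μ ≈ 6.113, σ ≈ 1.034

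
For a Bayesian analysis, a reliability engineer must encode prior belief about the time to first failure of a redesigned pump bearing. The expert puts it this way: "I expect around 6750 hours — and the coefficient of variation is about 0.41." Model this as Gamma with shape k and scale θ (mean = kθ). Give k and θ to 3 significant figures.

For Gamma(k, scale θ): mean = kθ, variance = kθ², so CV = 1/√k.
CV = 0.41, hence k = 1/CV² = 5.95.
Then θ = mean/k = 6750/5.95 = 1130.

k ≈ 5.95, θ ≈ 1130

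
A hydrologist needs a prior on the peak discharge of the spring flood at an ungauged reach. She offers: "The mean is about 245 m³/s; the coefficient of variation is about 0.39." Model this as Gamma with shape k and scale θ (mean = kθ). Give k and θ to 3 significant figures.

For Gamma(k, scale θ): mean = kθ, variance = kθ², so CV = 1/√k.
CV = 0.39, hence k = 1/CV² = 6.57.
Then θ = mean/k = 245/6.57 = 37.3.

k ≈ 6.57, θ ≈ 37.3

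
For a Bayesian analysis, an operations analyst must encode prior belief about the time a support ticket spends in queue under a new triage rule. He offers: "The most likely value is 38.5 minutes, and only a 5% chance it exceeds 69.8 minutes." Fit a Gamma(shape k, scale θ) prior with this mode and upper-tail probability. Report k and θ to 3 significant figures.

k ≈ 8.87, θ ≈ 4.89

Gamma(k,θ) with k>1 has mode (k−1)θ, so θ = 38.5/(k−1).
Need P(X < 69.8) = 0.95 with θ tied to k this way. Start at k = 2, θ = 38.5: P(X<69.8) ≈ 0.541.
Too low — raise k to concentrate. Iterating converges to k ≈ 8.87.
Then θ = 38.5/(8.87−1) ≈ 4.89.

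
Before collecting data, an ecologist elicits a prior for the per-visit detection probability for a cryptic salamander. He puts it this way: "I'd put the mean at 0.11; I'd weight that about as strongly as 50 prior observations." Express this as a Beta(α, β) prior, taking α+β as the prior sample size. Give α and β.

α = 5.5, β = 44.5

Under the effective-sample-size interpretation, Beta(α, β) has prior mean α/(α+β) and prior sample size α+β.
So α+β = 50 and α/(α+β) = 0.11, giving α = 0.11·50 = 5.5 and β = 50 − 5.5 = 44.5.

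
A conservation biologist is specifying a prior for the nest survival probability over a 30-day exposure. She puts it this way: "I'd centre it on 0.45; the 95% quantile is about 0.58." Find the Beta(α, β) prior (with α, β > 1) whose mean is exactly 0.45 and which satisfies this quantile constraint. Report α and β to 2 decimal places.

α ≈ 17.84, β ≈ 21.80

With mean 0.45 fixed, write α = 0.45s, β = 0.55s where s = α+β.
Need P(θ < 0.58) = 0.95 under Beta(0.45s, 0.55s). Normal approximation: (q−m)/√(m(1−m)/s) ≈ z_{0.95} = 1.64, so s ≈ 0.45·0.55·(1.64)²/(0.58−0.45)² = 39.6.
At s = 39.6: P(θ<0.58) ≈ 0.950. Adjusting to match 0.95 gives s ≈ 39.64.
So α = 0.45·39.64 ≈ 17.84, β = 0.55·39.64 ≈ 21.80.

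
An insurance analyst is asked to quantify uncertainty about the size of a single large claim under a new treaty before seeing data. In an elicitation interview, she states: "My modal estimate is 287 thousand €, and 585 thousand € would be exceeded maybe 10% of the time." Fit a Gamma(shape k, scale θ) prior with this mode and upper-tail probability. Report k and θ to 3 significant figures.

Gamma(k,θ) with k>1 has mode (k−1)θ, so θ = 287/(k−1).
Need P(X < 585) = 0.9 with θ tied to k this way. Start at k = 2, θ = 287: P(X<585) ≈ 0.604.
Too low — raise k to concentrate. Iterating converges to k ≈ 4.78.
Then θ = 287/(4.78−1) ≈ 75.8.

k ≈ 4.78, θ ≈ 75.8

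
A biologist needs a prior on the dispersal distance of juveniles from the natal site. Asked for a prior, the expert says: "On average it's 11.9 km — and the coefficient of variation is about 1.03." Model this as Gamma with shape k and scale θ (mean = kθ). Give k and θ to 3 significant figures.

For Gamma(k, scale θ): mean = kθ, variance = kθ², so CV = 1/√k.
CV = 1.03, hence k = 1/CV² = 0.943.
Then θ = mean/k = 11.9/0.943 = 12.6.

k ≈ 0.943, θ ≈ 12.6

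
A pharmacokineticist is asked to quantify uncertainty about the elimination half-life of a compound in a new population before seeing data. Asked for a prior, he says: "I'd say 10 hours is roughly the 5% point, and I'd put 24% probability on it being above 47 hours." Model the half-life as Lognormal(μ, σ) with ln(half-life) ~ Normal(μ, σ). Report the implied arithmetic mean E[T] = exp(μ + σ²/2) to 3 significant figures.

If T ~ Lognormal(μ,σ) then ln T ~ Normal(μ,σ), so the p-quantile of ln T is μ + z_p·σ.
ln(10) = 2.303 and ln(47) = 3.85; z_{0.05} = -1.645, z_{0.76} = 0.7063.
σ = (3.85 − 2.303)/(0.7063 − (-1.645)) = 0.658.
μ = 2.303 − (-1.645)·0.658 = 3.385.
E[T] = exp(μ + σ²/2) = exp(3.385 + 0.2166) = 36.7 hours.

E[T] ≈ 36.7 hours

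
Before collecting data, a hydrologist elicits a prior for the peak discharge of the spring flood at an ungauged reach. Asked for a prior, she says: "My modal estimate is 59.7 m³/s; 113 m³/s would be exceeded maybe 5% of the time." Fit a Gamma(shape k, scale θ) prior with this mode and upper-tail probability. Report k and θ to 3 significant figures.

k ≈ 7.83, θ ≈ 8.74

Gamma(k,θ) with k>1 has mode (k−1)θ, so θ = 59.7/(k−1).
Need P(X < 113) = 0.95 with θ tied to k this way. Start at k = 2, θ = 59.7: P(X<113) ≈ 0.564.
Too low — raise k to concentrate. Iterating converges to k ≈ 7.83.
Then θ = 59.7/(7.83−1) ≈ 8.74.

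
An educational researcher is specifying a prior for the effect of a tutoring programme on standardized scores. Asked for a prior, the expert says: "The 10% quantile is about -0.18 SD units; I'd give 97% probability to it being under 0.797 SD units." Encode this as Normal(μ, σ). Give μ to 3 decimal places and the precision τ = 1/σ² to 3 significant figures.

The p-quantile of Normal(μ,σ) is μ + z_p·σ, with z_{0.1} = -1.282 and z_{0.97} = 1.881.
Eliminate σ: μ = (z₂·x₁ − z₁·x₂)/(z₂ − z₁) = (1.881·-0.18 − (-1.282)·0.797)/3.162 = 0.216.
Then σ = (x₂ − x₁)/(z₂ − z₁) = (0.797 − -0.18)/3.162 = 0.309.
Precision τ = 1/σ² = 1/0.3089² = 10.5.

μ = 0.216, τ = 10.5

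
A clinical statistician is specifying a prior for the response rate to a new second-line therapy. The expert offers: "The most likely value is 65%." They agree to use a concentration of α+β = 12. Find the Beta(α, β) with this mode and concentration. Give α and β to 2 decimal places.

α = 7.50, β = 4.50

For α,β > 1 the Beta mode is (α−1)/(α+β−2). With α+β = 12, the mode is (α−1)/10.
Set (α−1)/10 = 0.65 → α = 1 + 0.65·10 = 7.50.
β = 12 − α = 4.50.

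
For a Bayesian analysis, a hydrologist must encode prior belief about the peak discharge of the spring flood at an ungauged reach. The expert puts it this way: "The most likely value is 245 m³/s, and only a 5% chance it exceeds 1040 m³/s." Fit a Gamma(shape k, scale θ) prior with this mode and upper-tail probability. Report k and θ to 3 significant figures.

Gamma(k,θ) with k>1 has mode (k−1)θ, so θ = 245/(k−1).
Need P(X < 1040) = 0.95 with θ tied to k this way. Start at k = 2, θ = 245: P(X<1040) ≈ 0.925.
Too low — raise k to concentrate. Iterating converges to k ≈ 2.19.
Then θ = 245/(2.19−1) ≈ 206.

k ≈ 2.19, θ ≈ 206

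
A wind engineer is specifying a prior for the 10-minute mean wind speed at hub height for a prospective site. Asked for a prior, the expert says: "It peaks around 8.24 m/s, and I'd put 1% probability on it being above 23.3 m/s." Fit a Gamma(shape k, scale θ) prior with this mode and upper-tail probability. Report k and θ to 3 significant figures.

k ≈ 5.23, θ ≈ 1.95

Gamma(k,θ) with k>1 has mode (k−1)θ, so θ = 8.24/(k−1).
Need P(X < 23.3) = 0.99 with θ tied to k this way. Start at k = 2, θ = 8.24: P(X<23.3) ≈ 0.774.
Too low — raise k to concentrate. Iterating converges to k ≈ 5.23.
Then θ = 8.24/(5.23−1) ≈ 1.95.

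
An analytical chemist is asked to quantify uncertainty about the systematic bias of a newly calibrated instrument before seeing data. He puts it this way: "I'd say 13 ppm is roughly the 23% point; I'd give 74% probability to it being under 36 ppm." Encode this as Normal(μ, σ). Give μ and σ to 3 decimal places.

For Normal(μ,σ), the p-quantile is μ + z_p·σ. Here z_{0.23} = -0.7388, z_{0.74} = 0.6433.
So 13 = μ − 0.7388σ and 36 = μ + 0.6433σ.
Subtracting: σ = (36 − 13)/(0.6433 − (-0.7388)) = 16.640.
Then μ = 13 − (-0.7388)·16.640 = 25.295.

μ = 25.295, σ = 16.640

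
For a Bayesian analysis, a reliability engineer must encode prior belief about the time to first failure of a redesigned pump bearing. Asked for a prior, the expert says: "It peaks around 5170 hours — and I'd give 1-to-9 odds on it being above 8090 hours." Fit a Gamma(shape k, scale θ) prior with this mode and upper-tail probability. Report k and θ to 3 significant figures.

Gamma(k,θ) with k>1 has mode (k−1)θ, so θ = 5170/(k−1).
Need P(X < 8090) = 0.9 with θ tied to k this way. Start at k = 2, θ = 5170: P(X<8090) ≈ 0.464.
Too low — raise k to concentrate. Iterating converges to k ≈ 10.3.
Then θ = 5170/(10.3−1) ≈ 554.

k ≈ 10.3, θ ≈ 554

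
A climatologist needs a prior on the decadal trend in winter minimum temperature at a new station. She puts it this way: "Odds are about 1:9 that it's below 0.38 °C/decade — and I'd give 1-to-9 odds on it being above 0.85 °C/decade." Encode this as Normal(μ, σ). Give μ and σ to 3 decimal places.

For Normal(μ,σ), the p-quantile is μ + z_p·σ. Here z_{0.1} = -1.282, z_{0.9} = 1.282.
So 0.38 = μ − 1.282σ and 0.85 = μ + 1.282σ.
Subtracting: σ = (0.85 − 0.38)/(1.282 − (-1.282)) = 0.183.
Then μ = 0.38 − (-1.282)·0.183 = 0.615.

μ = 0.615, σ = 0.183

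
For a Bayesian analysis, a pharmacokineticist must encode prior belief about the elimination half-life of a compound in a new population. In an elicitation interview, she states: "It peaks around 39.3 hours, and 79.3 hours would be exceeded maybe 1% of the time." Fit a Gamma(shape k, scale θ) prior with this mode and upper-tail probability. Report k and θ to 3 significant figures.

Gamma(k,θ) with k>1 has mode (k−1)θ, so θ = 39.3/(k−1).
Need P(X < 79.3) = 0.99 with θ tied to k this way. Start at k = 2, θ = 39.3: P(X<79.3) ≈ 0.599.
Too low — raise k to concentrate. Iterating converges to k ≈ 10.9.
Then θ = 39.3/(10.9−1) ≈ 3.95.

k ≈ 10.9, θ ≈ 3.95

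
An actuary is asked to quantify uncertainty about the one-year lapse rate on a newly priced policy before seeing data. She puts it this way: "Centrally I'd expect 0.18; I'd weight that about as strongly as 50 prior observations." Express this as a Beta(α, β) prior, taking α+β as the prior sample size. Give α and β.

Under the effective-sample-size interpretation, Beta(α, β) has prior mean α/(α+β) and prior sample size α+β.
So α+β = 50 and α/(α+β) = 0.18, giving α = 0.18·50 = 9 and β = 50 − 9 = 41.

α = 9, β = 41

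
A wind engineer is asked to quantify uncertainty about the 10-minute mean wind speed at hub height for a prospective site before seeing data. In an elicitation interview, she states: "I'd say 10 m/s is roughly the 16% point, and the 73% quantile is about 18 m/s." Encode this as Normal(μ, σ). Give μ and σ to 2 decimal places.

The p-quantile of Normal(μ,σ) is μ + z_p·σ, with z_{0.16} = -0.9945 and z_{0.73} = 0.6128.
Eliminate σ: μ = (z₂·x₁ − z₁·x₂)/(z₂ − z₁) = (0.6128·10 − (-0.9945)·18)/1.607 = 14.95.
Then σ = (x₂ − x₁)/(z₂ − z₁) = (18 − 10)/1.607 = 4.98.

μ = 14.95, σ = 4.98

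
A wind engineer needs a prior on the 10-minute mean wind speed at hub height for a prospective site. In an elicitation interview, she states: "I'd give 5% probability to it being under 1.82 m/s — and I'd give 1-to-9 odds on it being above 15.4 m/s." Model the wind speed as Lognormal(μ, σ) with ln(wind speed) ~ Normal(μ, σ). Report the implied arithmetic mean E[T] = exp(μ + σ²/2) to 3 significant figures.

E[T] ≈ 7.89 m/s

If T ~ Lognormal(μ,σ) then ln T ~ Normal(μ,σ), so the p-quantile of ln T is μ + z_p·σ.
ln(1.82) = 0.5988 and ln(15.4) = 2.734; z_{0.05} = -1.645, z_{0.9} = 1.282.
σ = (2.734 − 0.5988)/(1.282 − (-1.645)) = 0.730.
μ = 0.5988 − (-1.645)·0.730 = 1.799.
E[T] = exp(μ + σ²/2) = exp(1.799 + 0.2663) = 7.89 m/s.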